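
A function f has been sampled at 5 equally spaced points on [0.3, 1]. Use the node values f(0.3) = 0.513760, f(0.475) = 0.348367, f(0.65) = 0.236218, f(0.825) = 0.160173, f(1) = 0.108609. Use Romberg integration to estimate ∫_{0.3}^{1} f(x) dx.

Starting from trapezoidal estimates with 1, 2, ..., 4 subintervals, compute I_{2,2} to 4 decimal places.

0.1825

I_{0,0} (trapezoid, 1 panel, h=0.7000): 0.217829
I_{1,0} (trapezoid, 2 panels, h=0.3500): 0.191591
I_{2,0} (trapezoid, 4 panels, h=0.1750): 0.184790
I_{1,1} = 0.191591 + (0.191591 − 0.217829)/3 = 0.182845
I_{2,1} = 0.184790 + (0.184790 − 0.191591)/3 = 0.182523
I_{2,2} = 0.182523 + (0.182523 − 0.182845)/15 = 0.182502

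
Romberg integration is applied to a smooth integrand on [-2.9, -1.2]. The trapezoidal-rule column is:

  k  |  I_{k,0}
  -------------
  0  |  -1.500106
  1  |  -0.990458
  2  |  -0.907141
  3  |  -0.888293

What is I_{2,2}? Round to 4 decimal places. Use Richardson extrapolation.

I_{1,1} = -0.990458 + (-0.990458 − (-1.500106))/3 = -0.820575
I_{2,1} = (4·(-0.907141) − (-0.990458)) / 3 = -0.879369
I_{2,2} = (16·(-0.879369) − (-0.820575)) / 15 = -0.883289

-0.8833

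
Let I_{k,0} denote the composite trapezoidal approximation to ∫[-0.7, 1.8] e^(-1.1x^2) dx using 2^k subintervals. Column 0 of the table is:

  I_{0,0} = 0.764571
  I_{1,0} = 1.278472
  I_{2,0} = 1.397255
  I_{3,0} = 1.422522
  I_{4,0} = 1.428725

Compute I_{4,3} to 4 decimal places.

1.4308

Richardson extrapolation on the trapezoidal column (denominator 4−1=3):
I_{2,1} = 1.397255 + (1.397255 − 1.278472)/3 = 1.436849
I_{3,1} = (4·1.422522 − 1.397255) / 3 = 1.430944
I_{4,1} = 1.428725 + (1.428725 − 1.422522)/3 = 1.430793
I_{3,2} = (16·1.430944 − 1.436849) / 15 = 1.430550
I_{4,2} = (16·1.430793 − 1.430944) / 15 = 1.430783
I_{4,3} = (64·1.430783 − 1.430550) / 63 = 1.430787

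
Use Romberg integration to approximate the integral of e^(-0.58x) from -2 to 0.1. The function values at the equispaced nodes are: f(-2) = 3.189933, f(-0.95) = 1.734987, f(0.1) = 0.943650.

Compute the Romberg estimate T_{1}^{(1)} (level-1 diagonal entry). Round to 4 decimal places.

T_{0}^{(0)} (trapezoid, 1 panel, h=2.1000): 4.340262
T_{1}^{(0)} (trapezoid, 2 panels, h=1.0500): 3.991867
T_{1}^{(1)} = 3.991867 + (3.991867 − 4.340262)/3 = 3.875735

3.8757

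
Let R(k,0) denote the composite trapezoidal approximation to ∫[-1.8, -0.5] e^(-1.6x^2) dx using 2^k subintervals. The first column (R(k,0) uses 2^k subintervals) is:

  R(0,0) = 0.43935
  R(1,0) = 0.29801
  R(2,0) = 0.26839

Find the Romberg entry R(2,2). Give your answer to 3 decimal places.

R(1,1) = 0.29801 + (0.29801 − 0.43935)/3 = 0.25090
R(2,1) = (4·0.26839 − 0.29801) / 3 = 0.25852
R(2,2) = (16·0.25852 − 0.25090) / 15 = 0.25903
(Column j=1 coincides with Simpson's rule on the same nodes.)

0.259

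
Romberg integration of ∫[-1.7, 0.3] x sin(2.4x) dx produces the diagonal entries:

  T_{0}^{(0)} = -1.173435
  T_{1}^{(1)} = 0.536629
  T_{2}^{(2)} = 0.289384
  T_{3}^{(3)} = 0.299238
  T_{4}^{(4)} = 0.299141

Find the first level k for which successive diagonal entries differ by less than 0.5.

|T_{1}^{(1)} − T_{0}^{(0)}| = 1.710064 ≥ 0.5
|T_{2}^{(2)} − T_{1}^{(1)}| = 0.247245 < 0.5

k = 2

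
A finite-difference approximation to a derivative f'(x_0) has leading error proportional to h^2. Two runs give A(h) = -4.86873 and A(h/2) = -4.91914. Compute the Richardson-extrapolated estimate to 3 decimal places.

The leading error scales as h^2; refining by a factor of 2 reduces it by 2^2 = 4.
Extrapolated value = (4·A(h/2) − A(h)) / (4 − 1)
= (4·(-4.91914) − (-4.86873)) / 3
= -14.80783 / 3 = -4.93594

-4.936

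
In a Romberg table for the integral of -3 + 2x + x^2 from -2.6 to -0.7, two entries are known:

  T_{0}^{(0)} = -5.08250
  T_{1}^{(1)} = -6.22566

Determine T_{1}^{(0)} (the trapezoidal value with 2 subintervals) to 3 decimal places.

-5.940

From T_{1}^{(1)} = (4·T_{1}^{(0)} − T_{0}^{(0)})/3, solve for T_{1}^{(0)}:
4·T_{1}^{(0)} = 3·(-6.22566) + (-5.08250) = -23.75948
T_{1}^{(0)} = -5.93987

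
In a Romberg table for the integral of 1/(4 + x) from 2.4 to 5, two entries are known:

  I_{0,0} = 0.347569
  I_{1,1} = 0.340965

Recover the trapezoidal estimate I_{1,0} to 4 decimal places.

0.3426

From I_{1,1} = (4·I_{1,0} − I_{0,0})/3, solve for I_{1,0}:
4·I_{1,0} = 3·0.340965 + 0.347569 = 1.370464
I_{1,0} = 0.342616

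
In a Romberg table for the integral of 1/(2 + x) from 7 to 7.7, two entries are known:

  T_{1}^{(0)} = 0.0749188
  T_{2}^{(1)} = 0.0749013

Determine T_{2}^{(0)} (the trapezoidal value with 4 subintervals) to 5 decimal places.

0.07491

From T_{2}^{(1)} = (4·T_{2}^{(0)} − T_{1}^{(0)})/3, solve for T_{2}^{(0)}:
4·T_{2}^{(0)} = 3·0.0749013 + 0.0749188 = 0.2996227
T_{2}^{(0)} = 0.0749057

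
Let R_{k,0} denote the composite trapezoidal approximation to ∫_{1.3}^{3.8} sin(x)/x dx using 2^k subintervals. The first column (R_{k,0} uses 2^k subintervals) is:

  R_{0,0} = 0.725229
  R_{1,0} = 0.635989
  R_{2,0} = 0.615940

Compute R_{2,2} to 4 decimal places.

0.6095

Richardson extrapolation on the trapezoidal column (denominator 4−1=3):
R_{1,1} = 0.635989 + (0.635989 − 0.725229)/3 = 0.606242
R_{2,1} = (4·0.615940 − 0.635989) / 3 = 0.609257
R_{2,2} = (16·0.609257 − 0.606242) / 15 = 0.609458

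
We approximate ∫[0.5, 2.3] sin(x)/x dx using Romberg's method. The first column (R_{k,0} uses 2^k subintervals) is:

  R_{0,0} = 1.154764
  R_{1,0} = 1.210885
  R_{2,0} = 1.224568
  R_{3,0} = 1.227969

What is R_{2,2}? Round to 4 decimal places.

1.2291

Richardson extrapolation on the trapezoidal column (denominator 4−1=3):
R_{1,1} = 1.210885 + (1.210885 − 1.154764)/3 = 1.229592
R_{2,1} = 1.224568 + (1.224568 − 1.210885)/3 = 1.229129
R_{2,2} = (16·1.229129 − 1.229592) / 15 = 1.229098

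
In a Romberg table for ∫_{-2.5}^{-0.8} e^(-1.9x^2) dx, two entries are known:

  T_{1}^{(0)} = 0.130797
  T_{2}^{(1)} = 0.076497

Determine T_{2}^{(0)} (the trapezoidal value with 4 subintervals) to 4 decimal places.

0.0901

From T_{2}^{(1)} = (4·T_{2}^{(0)} − T_{1}^{(0)})/3, solve for T_{2}^{(0)}:
4·T_{2}^{(0)} = 3·0.076497 + 0.130797 = 0.360288
T_{2}^{(0)} = 0.090072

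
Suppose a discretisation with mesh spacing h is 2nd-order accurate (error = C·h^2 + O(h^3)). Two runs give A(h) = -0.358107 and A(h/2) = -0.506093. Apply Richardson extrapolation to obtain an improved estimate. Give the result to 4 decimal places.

Extrapolated value = (4·A(h/2) − A(h)) / (4 − 1)
= (4·(-0.506093) − (-0.358107)) / 3
= -1.666265 / 3 = -0.555422

-0.5554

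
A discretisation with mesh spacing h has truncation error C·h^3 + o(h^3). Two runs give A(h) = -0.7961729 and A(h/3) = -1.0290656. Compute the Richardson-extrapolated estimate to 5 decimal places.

-1.03802

The leading error scales as h^3; refining by a factor of 3 reduces it by 3^3 = 27.
Extrapolated value = (27·A(h/3) − A(h)) / (27 − 1)
= (27·(-1.0290656) − (-0.7961729)) / 26
= -26.9885983 / 26 = -1.0380230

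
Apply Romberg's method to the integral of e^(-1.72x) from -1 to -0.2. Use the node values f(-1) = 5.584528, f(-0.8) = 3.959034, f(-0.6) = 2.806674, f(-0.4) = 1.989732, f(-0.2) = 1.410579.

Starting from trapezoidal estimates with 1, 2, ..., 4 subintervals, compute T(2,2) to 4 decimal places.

2.4267

T(0,0) (trapezoid, 1 panel, h=0.8000): 2.798043
T(1,0) (trapezoid, 2 panels, h=0.4000): 2.521691
T(2,0) (trapezoid, 4 panels, h=0.2000): 2.450599
T(1,1) = 2.521691 + (2.521691 − 2.798043)/3 = 2.429574
T(2,1) = 2.450599 + (2.450599 − 2.521691)/3 = 2.426902
T(2,2) = 2.426902 + (2.426902 − 2.429574)/15 = 2.426724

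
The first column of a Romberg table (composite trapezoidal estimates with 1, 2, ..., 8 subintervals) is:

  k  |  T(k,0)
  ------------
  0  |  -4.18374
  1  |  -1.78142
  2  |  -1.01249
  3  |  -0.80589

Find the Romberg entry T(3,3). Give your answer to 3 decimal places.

T(1,1) = -1.78142 + (-1.78142 − (-4.18374))/3 = -0.98065
T(2,1) = (4·(-1.01249) − (-1.78142)) / 3 = -0.75618
T(3,1) = -0.80589 + (-0.80589 − (-1.01249))/3 = -0.73702
T(2,2) = -0.75618 + (-0.75618 − (-0.98065))/15 = -0.74122
T(3,2) = (16·(-0.73702) − (-0.75618)) / 15 = -0.73574
T(3,3) = -0.73574 + (-0.73574 − (-0.74122))/63 = -0.73565
(Column j=1 coincides with Simpson's rule on the same nodes.)

-0.736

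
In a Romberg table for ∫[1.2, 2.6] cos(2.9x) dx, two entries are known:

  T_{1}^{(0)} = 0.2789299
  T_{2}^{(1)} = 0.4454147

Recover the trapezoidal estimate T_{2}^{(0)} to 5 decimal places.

0.40379

From T_{2}^{(1)} = (4·T_{2}^{(0)} − T_{1}^{(0)})/3, solve for T_{2}^{(0)}:
4·T_{2}^{(0)} = 3·0.4454147 + 0.2789299 = 1.6151740
T_{2}^{(0)} = 0.4037935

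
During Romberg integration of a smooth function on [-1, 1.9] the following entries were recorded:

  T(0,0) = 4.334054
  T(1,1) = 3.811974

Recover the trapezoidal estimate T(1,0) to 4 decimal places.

3.9425

From T(1,1) = (4·T(1,0) − T(0,0))/3, solve for T(1,0):
4·T(1,0) = 3·3.811974 + 4.334054 = 15.769976
T(1,0) = 3.942494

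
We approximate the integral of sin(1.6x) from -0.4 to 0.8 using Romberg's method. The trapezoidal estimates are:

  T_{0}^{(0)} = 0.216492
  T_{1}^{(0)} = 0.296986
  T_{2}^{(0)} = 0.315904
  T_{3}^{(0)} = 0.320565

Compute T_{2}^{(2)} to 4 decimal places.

T_{1}^{(1)} = (4·0.296986 − 0.216492) / 3 = 0.323817
T_{2}^{(1)} = (4·0.315904 − 0.296986) / 3 = 0.322210
T_{2}^{(2)} = 0.322210 + (0.322210 − 0.323817)/15 = 0.322103

0.3221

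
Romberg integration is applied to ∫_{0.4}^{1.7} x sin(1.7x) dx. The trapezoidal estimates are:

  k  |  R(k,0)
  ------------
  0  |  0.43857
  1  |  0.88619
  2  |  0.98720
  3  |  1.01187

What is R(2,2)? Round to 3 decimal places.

1.020

Richardson extrapolation on the trapezoidal column (denominator 4−1=3):
R(1,1) = (4·0.88619 − 0.43857) / 3 = 1.03540
R(2,1) = (4·0.98720 − 0.88619) / 3 = 1.02087
R(2,2) = 1.02087 + (1.02087 − 1.03540)/15 = 1.01990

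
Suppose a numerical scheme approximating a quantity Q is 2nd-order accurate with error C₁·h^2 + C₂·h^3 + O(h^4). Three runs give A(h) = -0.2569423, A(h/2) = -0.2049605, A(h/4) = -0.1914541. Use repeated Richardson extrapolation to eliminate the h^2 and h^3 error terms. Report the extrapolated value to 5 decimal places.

-0.18685

First eliminate the h^2 term (factor 2^2 = 4):
  B₁ = (4·(-0.2049605) − (-0.2569423))/3 = -0.1876332
  B₂ = (4·(-0.1914541) − (-0.2049605))/3 = -0.1869520
Then eliminate the h^3 term (factor 2^3 = 8):
  (8·(-0.1869520) − (-0.1876332))/7 = -0.1868547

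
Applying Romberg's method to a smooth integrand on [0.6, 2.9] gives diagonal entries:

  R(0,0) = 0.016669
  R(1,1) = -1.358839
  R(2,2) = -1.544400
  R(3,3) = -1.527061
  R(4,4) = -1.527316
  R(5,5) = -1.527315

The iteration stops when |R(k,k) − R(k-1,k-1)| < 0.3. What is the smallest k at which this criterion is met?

k = 2

|R(1,1) − R(0,0)| = 1.375508 ≥ 0.3
|R(2,2) − R(1,1)| = 0.185561 < 0.3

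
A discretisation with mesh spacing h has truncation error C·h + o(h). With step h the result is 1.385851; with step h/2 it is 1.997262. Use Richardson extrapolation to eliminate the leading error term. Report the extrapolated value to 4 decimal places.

2.6087

The leading error scales as h; refining by a factor of 2 reduces it by 2^1 = 2.
Extrapolated value = (2·A(h/2) − A(h)) / (2 − 1)
= (2·1.997262 − 1.385851) / 1
= 2.608673 / 1 = 2.608673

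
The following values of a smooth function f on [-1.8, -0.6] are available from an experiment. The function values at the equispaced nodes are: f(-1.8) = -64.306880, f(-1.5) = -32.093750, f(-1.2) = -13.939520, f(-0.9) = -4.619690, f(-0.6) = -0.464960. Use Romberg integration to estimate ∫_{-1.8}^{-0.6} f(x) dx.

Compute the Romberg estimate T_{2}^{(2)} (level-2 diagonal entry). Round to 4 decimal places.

T_{0}^{(0)} (trapezoid, 1 panel, h=1.2000): -38.863104
T_{1}^{(0)} (trapezoid, 2 panels, h=0.6000): -27.795264
T_{2}^{(0)} (trapezoid, 4 panels, h=0.3000): -24.911664
T_{1}^{(1)} = -27.795264 + (-27.795264 − (-38.863104))/3 = -24.105984
T_{2}^{(1)} = -24.911664 + (-24.911664 − (-27.795264))/3 = -23.950464
T_{2}^{(2)} = -23.950464 + (-23.950464 − (-24.105984))/15 = -23.940096

-23.9401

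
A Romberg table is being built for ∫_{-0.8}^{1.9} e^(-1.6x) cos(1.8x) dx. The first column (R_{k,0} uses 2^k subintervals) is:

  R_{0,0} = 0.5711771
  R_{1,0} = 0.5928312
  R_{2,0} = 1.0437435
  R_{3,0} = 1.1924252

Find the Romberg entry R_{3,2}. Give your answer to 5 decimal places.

Richardson extrapolation on the trapezoidal column (denominator 4−1=3):
R_{2,1} = 1.0437435 + (1.0437435 − 0.5928312)/3 = 1.1940476
R_{3,1} = 1.1924252 + (1.1924252 − 1.0437435)/3 = 1.2419858
R_{3,2} = (16·1.2419858 − 1.1940476) / 15 = 1.2451817

1.24518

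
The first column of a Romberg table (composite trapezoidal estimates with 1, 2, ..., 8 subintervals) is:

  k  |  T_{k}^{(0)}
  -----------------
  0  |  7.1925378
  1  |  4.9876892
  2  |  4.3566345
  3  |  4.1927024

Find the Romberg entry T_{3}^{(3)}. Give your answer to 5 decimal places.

4.13748

Richardson extrapolation on the trapezoidal column (denominator 4−1=3):
T_{1}^{(1)} = (4·4.9876892 − 7.1925378) / 3 = 4.2527397
T_{2}^{(1)} = 4.3566345 + (4.3566345 − 4.9876892)/3 = 4.1462829
T_{3}^{(1)} = 4.1927024 + (4.1927024 − 4.3566345)/3 = 4.1380584
T_{2}^{(2)} = 4.1462829 + (4.1462829 − 4.2527397)/15 = 4.1391858
T_{3}^{(2)} = 4.1380584 + (4.1380584 − 4.1462829)/15 = 4.1375101
T_{3}^{(3)} = (64·4.1375101 − 4.1391858) / 63 = 4.1374835
(Column j=1 coincides with Simpson's rule on the same nodes.)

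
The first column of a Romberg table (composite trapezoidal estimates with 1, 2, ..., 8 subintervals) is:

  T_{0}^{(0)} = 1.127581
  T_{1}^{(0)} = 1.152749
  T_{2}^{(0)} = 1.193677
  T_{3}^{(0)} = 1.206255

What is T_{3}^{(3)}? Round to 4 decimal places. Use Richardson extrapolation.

1.2107

T_{1}^{(1)} = 1.152749 + (1.152749 − 1.127581)/3 = 1.161138
T_{2}^{(1)} = (4·1.193677 − 1.152749) / 3 = 1.207320
T_{3}^{(1)} = 1.206255 + (1.206255 − 1.193677)/3 = 1.210448
T_{2}^{(2)} = 1.207320 + (1.207320 − 1.161138)/15 = 1.210399
T_{3}^{(2)} = (16·1.210448 − 1.207320) / 15 = 1.210657
T_{3}^{(3)} = 1.210657 + (1.210657 − 1.210399)/63 = 1.210661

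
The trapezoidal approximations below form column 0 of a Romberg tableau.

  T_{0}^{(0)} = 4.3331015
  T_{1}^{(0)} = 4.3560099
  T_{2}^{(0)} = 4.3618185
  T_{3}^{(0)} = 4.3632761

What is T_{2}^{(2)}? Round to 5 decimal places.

4.36376

Richardson extrapolation on the trapezoidal column (denominator 4−1=3):
T_{1}^{(1)} = (4·4.3560099 − 4.3331015) / 3 = 4.3636460
T_{2}^{(1)} = 4.3618185 + (4.3618185 − 4.3560099)/3 = 4.3637547
T_{2}^{(2)} = (16·4.3637547 − 4.3636460) / 15 = 4.3637619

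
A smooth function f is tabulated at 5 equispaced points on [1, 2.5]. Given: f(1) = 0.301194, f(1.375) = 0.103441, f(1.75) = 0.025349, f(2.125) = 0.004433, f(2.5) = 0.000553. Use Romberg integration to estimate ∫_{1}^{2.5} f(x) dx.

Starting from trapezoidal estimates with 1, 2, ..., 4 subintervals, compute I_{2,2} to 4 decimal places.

I_{0,0} (trapezoid, 1 panel, h=1.5000): 0.226310
I_{1,0} (trapezoid, 2 panels, h=0.7500): 0.132167
I_{2,0} (trapezoid, 4 panels, h=0.3750): 0.106536
I_{1,1} = 0.132167 + (0.132167 − 0.226310)/3 = 0.100786
I_{2,1} = 0.106536 + (0.106536 − 0.132167)/3 = 0.097992
I_{2,2} = 0.097992 + (0.097992 − 0.100786)/15 = 0.097806

0.0978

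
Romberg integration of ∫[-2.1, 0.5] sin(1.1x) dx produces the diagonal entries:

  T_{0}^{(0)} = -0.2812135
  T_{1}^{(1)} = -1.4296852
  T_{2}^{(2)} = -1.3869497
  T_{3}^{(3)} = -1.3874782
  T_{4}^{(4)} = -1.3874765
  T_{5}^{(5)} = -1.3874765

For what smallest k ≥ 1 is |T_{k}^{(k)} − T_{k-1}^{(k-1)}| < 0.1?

k = 2

|T_{1}^{(1)} − T_{0}^{(0)}| = 1.1484717 ≥ 0.1
|T_{2}^{(2)} − T_{1}^{(1)}| = 0.0427355 < 0.1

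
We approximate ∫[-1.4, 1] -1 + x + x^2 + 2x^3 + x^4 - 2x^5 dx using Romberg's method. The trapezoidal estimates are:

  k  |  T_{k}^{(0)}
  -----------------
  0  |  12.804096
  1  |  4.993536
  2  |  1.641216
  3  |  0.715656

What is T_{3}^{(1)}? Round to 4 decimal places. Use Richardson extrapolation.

0.4071

T_{3}^{(1)} = 0.715656 + (0.715656 − 1.641216)/3 = 0.407136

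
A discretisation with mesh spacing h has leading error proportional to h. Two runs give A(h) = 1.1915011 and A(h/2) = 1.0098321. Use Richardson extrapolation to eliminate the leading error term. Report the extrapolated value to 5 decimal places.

Extrapolated value = (2·A(h/2) − A(h)) / (2 − 1)
= (2·1.0098321 − 1.1915011) / 1
= 0.8281631 / 1 = 0.8281631

0.82816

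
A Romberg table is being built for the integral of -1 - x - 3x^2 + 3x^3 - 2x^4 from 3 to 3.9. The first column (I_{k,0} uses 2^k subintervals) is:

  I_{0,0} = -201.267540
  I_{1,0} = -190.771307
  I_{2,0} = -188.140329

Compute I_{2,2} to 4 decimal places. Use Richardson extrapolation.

-187.2627

Richardson extrapolation on the trapezoidal column (denominator 4−1=3):
I_{1,1} = -190.771307 + (-190.771307 − (-201.267540))/3 = -187.272563
I_{2,1} = (4·(-188.140329) − (-190.771307)) / 3 = -187.263336
I_{2,2} = (16·(-187.263336) − (-187.272563)) / 15 = -187.262721
(Column j=1 coincides with Simpson's rule on the same nodes.)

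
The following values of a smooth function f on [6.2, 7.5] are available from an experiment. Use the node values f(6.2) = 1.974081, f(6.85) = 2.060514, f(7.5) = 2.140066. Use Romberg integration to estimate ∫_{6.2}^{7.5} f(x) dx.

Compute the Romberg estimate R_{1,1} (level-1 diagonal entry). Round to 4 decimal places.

2.6772

R_{0,0} (trapezoid, 1 panel, h=1.3000): 2.674196
R_{1,0} (trapezoid, 2 panels, h=0.6500): 2.676432
R_{1,1} = 2.676432 + (2.676432 − 2.674196)/3 = 2.677177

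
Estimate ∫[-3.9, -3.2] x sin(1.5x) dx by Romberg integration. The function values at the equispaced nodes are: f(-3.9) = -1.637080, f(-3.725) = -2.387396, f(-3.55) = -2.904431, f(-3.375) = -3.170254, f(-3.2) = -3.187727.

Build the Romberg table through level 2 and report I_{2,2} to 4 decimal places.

I_{0,0} (trapezoid, 1 panel, h=0.7000): -1.688682
I_{1,0} (trapezoid, 2 panels, h=0.3500): -1.860892
I_{2,0} (trapezoid, 4 panels, h=0.1750): -1.903035
I_{1,1} = -1.860892 + (-1.860892 − (-1.688682))/3 = -1.918295
I_{2,1} = -1.903035 + (-1.903035 − (-1.860892))/3 = -1.917083
I_{2,2} = -1.917083 + (-1.917083 − (-1.918295))/15 = -1.917002

-1.9170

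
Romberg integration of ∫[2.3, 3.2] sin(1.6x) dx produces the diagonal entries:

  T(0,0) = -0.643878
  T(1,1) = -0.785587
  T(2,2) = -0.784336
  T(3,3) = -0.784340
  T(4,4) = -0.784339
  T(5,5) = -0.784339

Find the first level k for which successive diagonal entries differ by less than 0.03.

k = 2

|T(1,1) − T(0,0)| = 0.141709 ≥ 0.03
|T(2,2) − T(1,1)| = 0.001251 < 0.03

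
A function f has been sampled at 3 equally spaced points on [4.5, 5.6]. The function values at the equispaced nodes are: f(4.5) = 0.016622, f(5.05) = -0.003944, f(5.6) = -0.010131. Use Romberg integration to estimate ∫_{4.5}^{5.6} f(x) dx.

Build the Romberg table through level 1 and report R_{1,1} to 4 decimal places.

R_{0,0} (trapezoid, 1 panel, h=1.1000): 0.003570
R_{1,0} (trapezoid, 2 panels, h=0.5500): -0.000384
R_{1,1} = -0.000384 + (-0.000384 − 0.003570)/3 = -0.001702

-0.0017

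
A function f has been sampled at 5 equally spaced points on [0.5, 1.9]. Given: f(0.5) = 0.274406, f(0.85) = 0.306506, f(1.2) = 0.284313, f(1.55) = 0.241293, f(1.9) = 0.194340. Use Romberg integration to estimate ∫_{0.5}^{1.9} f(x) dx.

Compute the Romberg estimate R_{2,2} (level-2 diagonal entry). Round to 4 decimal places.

R_{0,0} (trapezoid, 1 panel, h=1.4000): 0.328122
R_{1,0} (trapezoid, 2 panels, h=0.7000): 0.363080
R_{2,0} (trapezoid, 4 panels, h=0.3500): 0.373270
R_{1,1} = 0.363080 + (0.363080 − 0.328122)/3 = 0.374733
R_{2,1} = 0.373270 + (0.373270 − 0.363080)/3 = 0.376667
R_{2,2} = 0.376667 + (0.376667 − 0.374733)/15 = 0.376796

0.3768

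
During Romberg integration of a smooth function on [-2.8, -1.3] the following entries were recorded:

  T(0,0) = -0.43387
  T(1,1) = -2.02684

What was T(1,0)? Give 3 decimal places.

From T(1,1) = (4·T(1,0) − T(0,0))/3, solve for T(1,0):
4·T(1,0) = 3·(-2.02684) + (-0.43387) = -6.51439
T(1,0) = -1.62860

-1.629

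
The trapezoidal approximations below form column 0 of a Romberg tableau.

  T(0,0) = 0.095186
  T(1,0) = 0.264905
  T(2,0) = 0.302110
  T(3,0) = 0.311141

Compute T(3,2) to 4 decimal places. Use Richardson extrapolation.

0.3141

Richardson extrapolation on the trapezoidal column (denominator 4−1=3):
T(2,1) = (4·0.302110 − 0.264905) / 3 = 0.314512
T(3,1) = (4·0.311141 − 0.302110) / 3 = 0.314151
T(3,2) = 0.314151 + (0.314151 − 0.314512)/15 = 0.314127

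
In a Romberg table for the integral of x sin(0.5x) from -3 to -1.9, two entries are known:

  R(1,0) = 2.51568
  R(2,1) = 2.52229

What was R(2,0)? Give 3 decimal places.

2.521

From R(2,1) = (4·R(2,0) − R(1,0))/3, solve for R(2,0):
4·R(2,0) = 3·2.52229 + 2.51568 = 10.08255
R(2,0) = 2.52064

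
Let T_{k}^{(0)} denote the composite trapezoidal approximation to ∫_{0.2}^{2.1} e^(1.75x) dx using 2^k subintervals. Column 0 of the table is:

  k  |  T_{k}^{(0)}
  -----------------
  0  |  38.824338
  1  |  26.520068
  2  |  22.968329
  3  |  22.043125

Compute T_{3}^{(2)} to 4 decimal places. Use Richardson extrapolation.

21.7314

Richardson extrapolation on the trapezoidal column (denominator 4−1=3):
T_{2}^{(1)} = (4·22.968329 − 26.520068) / 3 = 21.784416
T_{3}^{(1)} = (4·22.043125 − 22.968329) / 3 = 21.734724
T_{3}^{(2)} = 21.734724 + (21.734724 − 21.784416)/15 = 21.731411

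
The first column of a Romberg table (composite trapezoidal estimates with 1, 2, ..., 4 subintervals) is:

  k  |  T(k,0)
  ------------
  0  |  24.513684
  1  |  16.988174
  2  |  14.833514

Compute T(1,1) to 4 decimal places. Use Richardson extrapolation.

14.4797

T(1,1) = 16.988174 + (16.988174 − 24.513684)/3 = 14.479671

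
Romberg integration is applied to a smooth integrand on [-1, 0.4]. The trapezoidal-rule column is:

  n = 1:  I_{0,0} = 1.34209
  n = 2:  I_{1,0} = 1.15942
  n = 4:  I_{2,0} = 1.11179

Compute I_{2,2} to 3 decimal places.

Richardson extrapolation on the trapezoidal column (denominator 4−1=3):
I_{1,1} = (4·1.15942 − 1.34209) / 3 = 1.09853
I_{2,1} = 1.11179 + (1.11179 − 1.15942)/3 = 1.09591
I_{2,2} = (16·1.09591 − 1.09853) / 15 = 1.09574
(Column j=1 coincides with Simpson's rule on the same nodes.)

1.096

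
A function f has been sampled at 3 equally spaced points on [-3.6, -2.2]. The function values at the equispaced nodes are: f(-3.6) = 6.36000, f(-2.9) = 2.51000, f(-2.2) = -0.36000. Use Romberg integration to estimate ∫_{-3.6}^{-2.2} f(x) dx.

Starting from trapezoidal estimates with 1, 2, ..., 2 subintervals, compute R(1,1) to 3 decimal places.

R(0,0) (trapezoid, 1 panel, h=1.4000): 4.20000
R(1,0) (trapezoid, 2 panels, h=0.7000): 3.85700
R(1,1) = 3.85700 + (3.85700 − 4.20000)/3 = 3.74267

3.743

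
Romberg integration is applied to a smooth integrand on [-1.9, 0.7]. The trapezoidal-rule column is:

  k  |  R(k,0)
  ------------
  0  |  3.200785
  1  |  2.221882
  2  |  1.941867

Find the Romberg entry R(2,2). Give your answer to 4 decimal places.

1.8454

Richardson extrapolation on the trapezoidal column (denominator 4−1=3):
R(1,1) = (4·2.221882 − 3.200785) / 3 = 1.895581
R(2,1) = 1.941867 + (1.941867 − 2.221882)/3 = 1.848529
R(2,2) = (16·1.848529 − 1.895581) / 15 = 1.845392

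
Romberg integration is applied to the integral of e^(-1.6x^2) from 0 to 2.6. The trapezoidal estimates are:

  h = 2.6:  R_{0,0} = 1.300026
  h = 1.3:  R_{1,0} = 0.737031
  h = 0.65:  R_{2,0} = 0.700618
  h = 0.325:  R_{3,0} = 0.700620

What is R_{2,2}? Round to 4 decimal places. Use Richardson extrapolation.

0.6978

R_{1,1} = 0.737031 + (0.737031 − 1.300026)/3 = 0.549366
R_{2,1} = (4·0.700618 − 0.737031) / 3 = 0.688480
R_{2,2} = 0.688480 + (0.688480 − 0.549366)/15 = 0.697754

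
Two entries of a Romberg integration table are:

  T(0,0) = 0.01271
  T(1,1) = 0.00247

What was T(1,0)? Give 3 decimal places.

0.005

From T(1,1) = (4·T(1,0) − T(0,0))/3, solve for T(1,0):
4·T(1,0) = 3·0.00247 + 0.01271 = 0.02012
T(1,0) = 0.00503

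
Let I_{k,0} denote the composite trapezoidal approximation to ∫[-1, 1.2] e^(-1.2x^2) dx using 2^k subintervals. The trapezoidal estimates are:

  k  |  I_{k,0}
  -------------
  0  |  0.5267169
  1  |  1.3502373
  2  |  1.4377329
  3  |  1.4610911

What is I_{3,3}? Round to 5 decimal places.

I_{1,1} = (4·1.3502373 − 0.5267169) / 3 = 1.6247441
I_{2,1} = (4·1.4377329 − 1.3502373) / 3 = 1.4668981
I_{3,1} = (4·1.4610911 − 1.4377329) / 3 = 1.4688772
I_{2,2} = 1.4668981 + (1.4668981 − 1.6247441)/15 = 1.4563750
I_{3,2} = 1.4688772 + (1.4688772 − 1.4668981)/15 = 1.4690091
I_{3,3} = 1.4690091 + (1.4690091 − 1.4563750)/63 = 1.4692096
(Column j=1 coincides with Simpson's rule on the same nodes.)

1.46921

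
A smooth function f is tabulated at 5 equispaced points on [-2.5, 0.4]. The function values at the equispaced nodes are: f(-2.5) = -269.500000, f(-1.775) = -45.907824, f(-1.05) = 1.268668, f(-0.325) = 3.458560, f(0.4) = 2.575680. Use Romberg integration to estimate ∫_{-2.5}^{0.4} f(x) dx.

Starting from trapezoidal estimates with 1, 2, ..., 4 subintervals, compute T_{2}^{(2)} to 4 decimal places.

-103.4856

T_{0}^{(0)} (trapezoid, 1 panel, h=2.9000): -387.040264
T_{1}^{(0)} (trapezoid, 2 panels, h=1.4500): -191.680563
T_{2}^{(0)} (trapezoid, 4 panels, h=0.7250): -126.615998
T_{1}^{(1)} = -191.680563 + (-191.680563 − (-387.040264))/3 = -126.560663
T_{2}^{(1)} = -126.615998 + (-126.615998 − (-191.680563))/3 = -104.927810
T_{2}^{(2)} = -104.927810 + (-104.927810 − (-126.560663))/15 = -103.485620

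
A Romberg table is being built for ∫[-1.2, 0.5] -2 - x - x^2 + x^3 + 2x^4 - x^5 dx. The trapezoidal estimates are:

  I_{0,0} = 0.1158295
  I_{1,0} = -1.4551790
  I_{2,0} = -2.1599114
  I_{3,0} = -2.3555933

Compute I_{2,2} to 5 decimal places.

-2.42255

I_{1,1} = -1.4551790 + (-1.4551790 − 0.1158295)/3 = -1.9788485
I_{2,1} = (4·(-2.1599114) − (-1.4551790)) / 3 = -2.3948222
I_{2,2} = -2.3948222 + (-2.3948222 − (-1.9788485))/15 = -2.4225538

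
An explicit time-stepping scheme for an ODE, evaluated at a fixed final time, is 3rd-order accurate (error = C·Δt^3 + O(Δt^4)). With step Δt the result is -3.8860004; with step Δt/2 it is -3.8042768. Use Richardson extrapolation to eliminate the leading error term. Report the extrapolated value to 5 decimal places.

Extrapolated value = (8·A(Δt/2) − A(Δt)) / (8 − 1)
= (8·(-3.8042768) − (-3.8860004)) / 7
= -26.5482140 / 7 = -3.7926020

-3.79260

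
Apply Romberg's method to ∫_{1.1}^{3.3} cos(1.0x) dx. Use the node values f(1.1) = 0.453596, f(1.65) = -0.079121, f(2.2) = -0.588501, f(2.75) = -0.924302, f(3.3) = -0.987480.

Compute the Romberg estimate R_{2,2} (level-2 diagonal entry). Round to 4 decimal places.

R_{0,0} (trapezoid, 1 panel, h=2.2000): -0.587272
R_{1,0} (trapezoid, 2 panels, h=1.1000): -0.940987
R_{2,0} (trapezoid, 4 panels, h=0.5500): -1.022376
R_{1,1} = -0.940987 + (-0.940987 − (-0.587272))/3 = -1.058892
R_{2,1} = -1.022376 + (-1.022376 − (-0.940987))/3 = -1.049506
R_{2,2} = -1.049506 + (-1.049506 − (-1.058892))/15 = -1.048880

-1.0489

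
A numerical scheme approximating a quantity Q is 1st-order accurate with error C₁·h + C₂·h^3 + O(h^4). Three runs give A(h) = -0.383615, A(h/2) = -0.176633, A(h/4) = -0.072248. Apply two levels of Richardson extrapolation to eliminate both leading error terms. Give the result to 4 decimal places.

0.0324

First eliminate the h term (factor 2^1 = 2):
  B₁ = (2·(-0.176633) − (-0.383615))/1 = 0.030349
  B₂ = (2·(-0.072248) − (-0.176633))/1 = 0.032137
Then eliminate the h^3 term (factor 2^3 = 8):
  (8·0.032137 − 0.030349)/7 = 0.032392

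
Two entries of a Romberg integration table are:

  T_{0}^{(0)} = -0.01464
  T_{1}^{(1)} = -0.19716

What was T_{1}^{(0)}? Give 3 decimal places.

From T_{1}^{(1)} = (4·T_{1}^{(0)} − T_{0}^{(0)})/3, solve for T_{1}^{(0)}:
4·T_{1}^{(0)} = 3·(-0.19716) + (-0.01464) = -0.60612
T_{1}^{(0)} = -0.15153

-0.152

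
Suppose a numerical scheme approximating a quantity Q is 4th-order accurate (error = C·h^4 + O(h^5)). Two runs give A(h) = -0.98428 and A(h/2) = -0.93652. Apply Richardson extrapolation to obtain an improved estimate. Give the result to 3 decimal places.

-0.933

The leading error scales as h^4; refining by a factor of 2 reduces it by 2^4 = 16.
Extrapolated value = (16·A(h/2) − A(h)) / (16 − 1)
= (16·(-0.93652) − (-0.98428)) / 15
= -14.00004 / 15 = -0.93334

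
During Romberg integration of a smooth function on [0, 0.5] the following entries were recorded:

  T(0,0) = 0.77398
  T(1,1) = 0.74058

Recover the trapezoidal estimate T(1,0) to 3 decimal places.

From T(1,1) = (4·T(1,0) − T(0,0))/3, solve for T(1,0):
4·T(1,0) = 3·0.74058 + 0.77398 = 2.99572
T(1,0) = 0.74893

0.749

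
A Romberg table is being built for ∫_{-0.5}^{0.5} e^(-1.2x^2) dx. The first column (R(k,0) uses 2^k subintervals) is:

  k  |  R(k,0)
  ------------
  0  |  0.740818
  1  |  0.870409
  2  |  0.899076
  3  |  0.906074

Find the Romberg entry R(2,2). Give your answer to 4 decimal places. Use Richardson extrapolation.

0.9083

R(1,1) = (4·0.870409 − 0.740818) / 3 = 0.913606
R(2,1) = 0.899076 + (0.899076 − 0.870409)/3 = 0.908632
R(2,2) = (16·0.908632 − 0.913606) / 15 = 0.908300
(Column j=1 coincides with Simpson's rule on the same nodes.)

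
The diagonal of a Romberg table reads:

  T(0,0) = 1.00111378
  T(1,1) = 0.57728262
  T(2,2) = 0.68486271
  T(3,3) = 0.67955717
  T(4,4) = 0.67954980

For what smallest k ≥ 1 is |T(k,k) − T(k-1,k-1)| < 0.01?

k = 3

|T(1,1) − T(0,0)| = 0.42383116 ≥ 0.01
|T(2,2) − T(1,1)| = 0.10758009 ≥ 0.01
|T(3,3) − T(2,2)| = 0.00530554 < 0.01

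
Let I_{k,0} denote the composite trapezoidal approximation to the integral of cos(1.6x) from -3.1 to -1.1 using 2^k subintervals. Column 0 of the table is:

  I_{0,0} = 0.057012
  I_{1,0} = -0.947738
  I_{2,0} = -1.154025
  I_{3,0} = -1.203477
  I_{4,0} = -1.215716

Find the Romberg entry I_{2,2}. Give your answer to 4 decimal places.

I_{1,1} = (4·(-0.947738) − 0.057012) / 3 = -1.282655
I_{2,1} = (4·(-1.154025) − (-0.947738)) / 3 = -1.222787
I_{2,2} = -1.222787 + (-1.222787 − (-1.282655))/15 = -1.218796

-1.2188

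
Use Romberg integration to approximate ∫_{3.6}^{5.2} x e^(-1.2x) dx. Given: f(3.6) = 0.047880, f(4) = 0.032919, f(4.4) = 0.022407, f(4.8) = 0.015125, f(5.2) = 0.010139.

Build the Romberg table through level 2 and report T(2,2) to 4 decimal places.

T(0,0) (trapezoid, 1 panel, h=1.6000): 0.046415
T(1,0) (trapezoid, 2 panels, h=0.8000): 0.041133
T(2,0) (trapezoid, 4 panels, h=0.4000): 0.039784
T(1,1) = 0.041133 + (0.041133 − 0.046415)/3 = 0.039372
T(2,1) = 0.039784 + (0.039784 − 0.041133)/3 = 0.039334
T(2,2) = 0.039334 + (0.039334 − 0.039372)/15 = 0.039331

0.0393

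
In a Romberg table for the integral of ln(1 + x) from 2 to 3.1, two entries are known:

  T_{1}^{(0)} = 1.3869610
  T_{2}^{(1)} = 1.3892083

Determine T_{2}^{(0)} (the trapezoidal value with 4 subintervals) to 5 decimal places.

From T_{2}^{(1)} = (4·T_{2}^{(0)} − T_{1}^{(0)})/3, solve for T_{2}^{(0)}:
4·T_{2}^{(0)} = 3·1.3892083 + 1.3869610 = 5.5545859
T_{2}^{(0)} = 1.3886465

1.38865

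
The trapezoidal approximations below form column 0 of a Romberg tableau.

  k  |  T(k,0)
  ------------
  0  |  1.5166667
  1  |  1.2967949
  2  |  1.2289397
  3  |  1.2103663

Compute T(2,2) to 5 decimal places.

Richardson extrapolation on the trapezoidal column (denominator 4−1=3):
T(1,1) = 1.2967949 + (1.2967949 − 1.5166667)/3 = 1.2235043
T(2,1) = (4·1.2289397 − 1.2967949) / 3 = 1.2063213
T(2,2) = (16·1.2063213 − 1.2235043) / 15 = 1.2051758
(Column j=1 coincides with Simpson's rule on the same nodes.)

1.20518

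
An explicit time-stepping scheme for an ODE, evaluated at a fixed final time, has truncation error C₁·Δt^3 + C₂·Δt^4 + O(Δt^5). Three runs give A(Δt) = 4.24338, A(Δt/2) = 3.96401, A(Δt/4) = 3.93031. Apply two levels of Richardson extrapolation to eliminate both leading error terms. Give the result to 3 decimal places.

First eliminate the Δt^3 term (factor 2^3 = 8):
  B₁ = (8·3.96401 − 4.24338)/7 = 3.92410
  B₂ = (8·3.93031 − 3.96401)/7 = 3.92550
Then eliminate the Δt^4 term (factor 2^4 = 16):
  (16·3.92550 − 3.92410)/15 = 3.92559

3.926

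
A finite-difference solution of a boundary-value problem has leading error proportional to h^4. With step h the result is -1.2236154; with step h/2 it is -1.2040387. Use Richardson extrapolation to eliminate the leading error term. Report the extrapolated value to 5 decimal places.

The leading error scales as h^4; refining by a factor of 2 reduces it by 2^4 = 16.
Extrapolated value = (16·A(h/2) − A(h)) / (16 − 1)
= (16·(-1.2040387) − (-1.2236154)) / 15
= -18.0410038 / 15 = -1.2027336

-1.20273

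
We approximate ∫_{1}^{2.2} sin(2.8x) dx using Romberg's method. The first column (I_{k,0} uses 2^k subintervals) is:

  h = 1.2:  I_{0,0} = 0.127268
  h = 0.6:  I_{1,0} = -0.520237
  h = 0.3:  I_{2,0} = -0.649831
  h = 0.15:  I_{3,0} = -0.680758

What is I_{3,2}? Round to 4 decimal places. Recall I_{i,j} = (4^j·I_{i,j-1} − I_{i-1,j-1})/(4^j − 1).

-0.6909

Richardson extrapolation on the trapezoidal column (denominator 4−1=3):
I_{2,1} = -0.649831 + (-0.649831 − (-0.520237))/3 = -0.693029
I_{3,1} = (4·(-0.680758) − (-0.649831)) / 3 = -0.691067
I_{3,2} = -0.691067 + (-0.691067 − (-0.693029))/15 = -0.690936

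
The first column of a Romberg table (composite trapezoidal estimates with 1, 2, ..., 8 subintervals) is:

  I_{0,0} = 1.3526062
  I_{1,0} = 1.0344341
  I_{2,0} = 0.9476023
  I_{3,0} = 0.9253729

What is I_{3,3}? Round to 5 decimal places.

Richardson extrapolation on the trapezoidal column (denominator 4−1=3):
I_{1,1} = (4·1.0344341 − 1.3526062) / 3 = 0.9283767
I_{2,1} = (4·0.9476023 − 1.0344341) / 3 = 0.9186584
I_{3,1} = (4·0.9253729 − 0.9476023) / 3 = 0.9179631
I_{2,2} = 0.9186584 + (0.9186584 − 0.9283767)/15 = 0.9180105
I_{3,2} = 0.9179631 + (0.9179631 − 0.9186584)/15 = 0.9179167
I_{3,3} = 0.9179167 + (0.9179167 − 0.9180105)/63 = 0.9179152

0.91792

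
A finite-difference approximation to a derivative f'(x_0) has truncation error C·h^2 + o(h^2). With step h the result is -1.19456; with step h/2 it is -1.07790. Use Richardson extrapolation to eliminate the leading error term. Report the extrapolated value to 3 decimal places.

The leading error scales as h^2; refining by a factor of 2 reduces it by 2^2 = 4.
Extrapolated value = (4·A(h/2) − A(h)) / (4 − 1)
= (4·(-1.07790) − (-1.19456)) / 3
= -3.11704 / 3 = -1.03901

-1.039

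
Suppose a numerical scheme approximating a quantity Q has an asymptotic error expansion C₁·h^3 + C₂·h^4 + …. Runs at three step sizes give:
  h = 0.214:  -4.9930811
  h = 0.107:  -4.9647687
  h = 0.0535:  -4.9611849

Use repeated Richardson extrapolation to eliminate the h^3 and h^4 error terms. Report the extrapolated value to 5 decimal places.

First eliminate the h^3 term (factor 2^3 = 8):
  B₁ = (8·(-4.9647687) − (-4.9930811))/7 = -4.9607241
  B₂ = (8·(-4.9611849) − (-4.9647687))/7 = -4.9606729
Then eliminate the h^4 term (factor 2^4 = 16):
  (16·(-4.9606729) − (-4.9607241))/15 = -4.9606695

-4.96067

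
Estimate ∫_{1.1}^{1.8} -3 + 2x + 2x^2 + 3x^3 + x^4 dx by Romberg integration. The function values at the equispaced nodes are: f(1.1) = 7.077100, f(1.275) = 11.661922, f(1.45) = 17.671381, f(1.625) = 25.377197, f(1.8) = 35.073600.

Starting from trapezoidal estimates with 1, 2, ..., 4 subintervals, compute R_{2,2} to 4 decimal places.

13.1628

R_{0,0} (trapezoid, 1 panel, h=0.7000): 14.752745
R_{1,0} (trapezoid, 2 panels, h=0.3500): 13.561356
R_{2,0} (trapezoid, 4 panels, h=0.1750): 13.262524
R_{1,1} = 13.561356 + (13.561356 − 14.752745)/3 = 13.164226
R_{2,1} = 13.262524 + (13.262524 − 13.561356)/3 = 13.162913
R_{2,2} = 13.162913 + (13.162913 − 13.164226)/15 = 13.162825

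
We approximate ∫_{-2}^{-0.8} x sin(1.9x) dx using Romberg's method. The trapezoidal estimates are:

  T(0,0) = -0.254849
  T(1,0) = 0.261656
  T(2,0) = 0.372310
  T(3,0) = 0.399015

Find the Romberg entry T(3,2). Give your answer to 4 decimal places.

0.4078

Richardson extrapolation on the trapezoidal column (denominator 4−1=3):
T(2,1) = 0.372310 + (0.372310 − 0.261656)/3 = 0.409195
T(3,1) = (4·0.399015 − 0.372310) / 3 = 0.407917
T(3,2) = (16·0.407917 − 0.409195) / 15 = 0.407832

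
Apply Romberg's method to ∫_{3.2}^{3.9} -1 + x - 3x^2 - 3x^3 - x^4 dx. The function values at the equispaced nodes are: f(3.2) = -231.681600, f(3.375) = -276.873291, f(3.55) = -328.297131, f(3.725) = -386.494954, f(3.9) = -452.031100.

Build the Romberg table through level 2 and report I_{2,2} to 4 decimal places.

I_{0,0} (trapezoid, 1 panel, h=0.7000): -239.299445
I_{1,0} (trapezoid, 2 panels, h=0.3500): -234.553718
I_{2,0} (trapezoid, 4 panels, h=0.1750): -233.366302
I_{1,1} = -234.553718 + (-234.553718 − (-239.299445))/3 = -232.971809
I_{2,1} = -233.366302 + (-233.366302 − (-234.553718))/3 = -232.970497
I_{2,2} = -232.970497 + (-232.970497 − (-232.971809))/15 = -232.970410

-232.9704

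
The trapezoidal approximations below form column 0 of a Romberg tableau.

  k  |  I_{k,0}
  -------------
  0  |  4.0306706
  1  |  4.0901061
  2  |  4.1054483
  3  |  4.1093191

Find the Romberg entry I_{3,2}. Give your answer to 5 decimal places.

4.11061

Richardson extrapolation on the trapezoidal column (denominator 4−1=3):
I_{2,1} = 4.1054483 + (4.1054483 − 4.0901061)/3 = 4.1105624
I_{3,1} = (4·4.1093191 − 4.1054483) / 3 = 4.1106094
I_{3,2} = 4.1106094 + (4.1106094 − 4.1105624)/15 = 4.1106125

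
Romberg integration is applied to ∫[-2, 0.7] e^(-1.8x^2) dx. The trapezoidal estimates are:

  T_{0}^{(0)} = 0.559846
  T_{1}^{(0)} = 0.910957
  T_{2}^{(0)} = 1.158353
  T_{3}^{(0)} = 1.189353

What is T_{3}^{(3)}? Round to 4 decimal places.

T_{1}^{(1)} = 0.910957 + (0.910957 − 0.559846)/3 = 1.027994
T_{2}^{(1)} = 1.158353 + (1.158353 − 0.910957)/3 = 1.240818
T_{3}^{(1)} = (4·1.189353 − 1.158353) / 3 = 1.199686
T_{2}^{(2)} = 1.240818 + (1.240818 − 1.027994)/15 = 1.255006
T_{3}^{(2)} = 1.199686 + (1.199686 − 1.240818)/15 = 1.196944
T_{3}^{(3)} = 1.196944 + (1.196944 − 1.255006)/63 = 1.196022

1.1960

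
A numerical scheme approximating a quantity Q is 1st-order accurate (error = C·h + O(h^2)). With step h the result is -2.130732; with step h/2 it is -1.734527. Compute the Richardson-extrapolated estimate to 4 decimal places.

-1.3383

The leading error scales as h; refining by a factor of 2 reduces it by 2^1 = 2.
Extrapolated value = (2·A(h/2) − A(h)) / (2 − 1)
= (2·(-1.734527) − (-2.130732)) / 1
= -1.338322 / 1 = -1.338322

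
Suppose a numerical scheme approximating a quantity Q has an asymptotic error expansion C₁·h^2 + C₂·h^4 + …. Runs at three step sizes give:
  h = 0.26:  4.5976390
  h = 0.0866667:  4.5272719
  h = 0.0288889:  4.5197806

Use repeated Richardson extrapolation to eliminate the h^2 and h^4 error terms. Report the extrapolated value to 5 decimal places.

4.51885

First eliminate the h^2 term (factor 3^2 = 9):
  B₁ = (9·4.5272719 − 4.5976390)/8 = 4.5184760
  B₂ = (9·4.5197806 − 4.5272719)/8 = 4.5188442
Then eliminate the h^4 term (factor 3^4 = 81):
  (81·4.5188442 − 4.5184760)/80 = 4.5188488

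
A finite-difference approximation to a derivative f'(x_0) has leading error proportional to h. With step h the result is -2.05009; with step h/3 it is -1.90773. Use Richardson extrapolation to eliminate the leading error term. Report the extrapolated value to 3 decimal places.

The leading error scales as h; refining by a factor of 3 reduces it by 3^1 = 3.
Extrapolated value = (3·A(h/3) − A(h)) / (3 − 1)
= (3·(-1.90773) − (-2.05009)) / 2
= -3.67310 / 2 = -1.83655

-1.837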